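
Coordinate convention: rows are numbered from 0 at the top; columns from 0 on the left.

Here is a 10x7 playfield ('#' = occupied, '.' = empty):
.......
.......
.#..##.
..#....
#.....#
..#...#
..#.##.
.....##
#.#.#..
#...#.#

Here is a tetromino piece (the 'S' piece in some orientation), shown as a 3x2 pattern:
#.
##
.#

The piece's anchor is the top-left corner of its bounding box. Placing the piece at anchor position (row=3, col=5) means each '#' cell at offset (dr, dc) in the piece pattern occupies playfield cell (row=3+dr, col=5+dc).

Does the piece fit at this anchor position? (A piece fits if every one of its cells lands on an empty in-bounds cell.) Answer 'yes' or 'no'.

Answer: no

Derivation:
Check each piece cell at anchor (3, 5):
  offset (0,0) -> (3,5): empty -> OK
  offset (1,0) -> (4,5): empty -> OK
  offset (1,1) -> (4,6): occupied ('#') -> FAIL
  offset (2,1) -> (5,6): occupied ('#') -> FAIL
All cells valid: no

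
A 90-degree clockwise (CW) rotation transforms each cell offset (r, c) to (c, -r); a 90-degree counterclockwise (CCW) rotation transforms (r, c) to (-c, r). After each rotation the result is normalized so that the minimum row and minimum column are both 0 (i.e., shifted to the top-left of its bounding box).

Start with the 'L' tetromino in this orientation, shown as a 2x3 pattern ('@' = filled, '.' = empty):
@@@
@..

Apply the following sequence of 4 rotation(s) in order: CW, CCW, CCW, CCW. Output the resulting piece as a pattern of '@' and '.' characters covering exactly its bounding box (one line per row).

Answer: ..@
@@@

Derivation:
Start:
@@@
@..
After rotation 1 (CW):
@@
.@
.@
After rotation 2 (CCW):
@@@
@..
After rotation 3 (CCW):
@.
@.
@@
After rotation 4 (CCW):
..@
@@@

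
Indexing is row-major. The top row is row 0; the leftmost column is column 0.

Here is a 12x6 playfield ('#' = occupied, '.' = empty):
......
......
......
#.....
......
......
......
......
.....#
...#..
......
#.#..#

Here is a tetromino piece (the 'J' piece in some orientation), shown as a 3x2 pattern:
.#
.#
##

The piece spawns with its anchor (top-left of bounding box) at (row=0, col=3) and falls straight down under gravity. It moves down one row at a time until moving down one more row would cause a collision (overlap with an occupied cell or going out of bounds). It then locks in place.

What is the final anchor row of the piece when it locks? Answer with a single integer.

Answer: 6

Derivation:
Spawn at (row=0, col=3). Try each row:
  row 0: fits
  row 1: fits
  row 2: fits
  row 3: fits
  row 4: fits
  row 5: fits
  row 6: fits
  row 7: blocked -> lock at row 6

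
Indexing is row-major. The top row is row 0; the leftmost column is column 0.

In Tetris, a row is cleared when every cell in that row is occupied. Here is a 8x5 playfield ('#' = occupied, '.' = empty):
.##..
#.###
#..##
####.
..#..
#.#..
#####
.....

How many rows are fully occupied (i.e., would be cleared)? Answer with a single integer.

Answer: 1

Derivation:
Check each row:
  row 0: 3 empty cells -> not full
  row 1: 1 empty cell -> not full
  row 2: 2 empty cells -> not full
  row 3: 1 empty cell -> not full
  row 4: 4 empty cells -> not full
  row 5: 3 empty cells -> not full
  row 6: 0 empty cells -> FULL (clear)
  row 7: 5 empty cells -> not full
Total rows cleared: 1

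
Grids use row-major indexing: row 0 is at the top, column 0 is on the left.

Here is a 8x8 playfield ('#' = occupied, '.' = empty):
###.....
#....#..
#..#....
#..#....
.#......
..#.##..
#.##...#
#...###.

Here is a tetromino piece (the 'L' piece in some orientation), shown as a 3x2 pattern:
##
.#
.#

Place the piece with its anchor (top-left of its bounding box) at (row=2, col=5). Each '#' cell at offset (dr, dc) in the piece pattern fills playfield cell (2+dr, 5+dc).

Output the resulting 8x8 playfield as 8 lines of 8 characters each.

Fill (2+0,5+0) = (2,5)
Fill (2+0,5+1) = (2,6)
Fill (2+1,5+1) = (3,6)
Fill (2+2,5+1) = (4,6)

Answer: ###.....
#....#..
#..#.##.
#..#..#.
.#....#.
..#.##..
#.##...#
#...###.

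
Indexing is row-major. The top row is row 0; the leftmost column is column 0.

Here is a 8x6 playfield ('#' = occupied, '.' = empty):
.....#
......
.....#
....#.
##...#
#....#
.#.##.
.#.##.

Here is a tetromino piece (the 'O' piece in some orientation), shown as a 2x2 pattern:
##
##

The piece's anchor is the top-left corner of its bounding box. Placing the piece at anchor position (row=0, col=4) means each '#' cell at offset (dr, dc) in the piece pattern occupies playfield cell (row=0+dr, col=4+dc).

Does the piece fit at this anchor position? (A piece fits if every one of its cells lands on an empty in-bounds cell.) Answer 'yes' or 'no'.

Answer: no

Derivation:
Check each piece cell at anchor (0, 4):
  offset (0,0) -> (0,4): empty -> OK
  offset (0,1) -> (0,5): occupied ('#') -> FAIL
  offset (1,0) -> (1,4): empty -> OK
  offset (1,1) -> (1,5): empty -> OK
All cells valid: no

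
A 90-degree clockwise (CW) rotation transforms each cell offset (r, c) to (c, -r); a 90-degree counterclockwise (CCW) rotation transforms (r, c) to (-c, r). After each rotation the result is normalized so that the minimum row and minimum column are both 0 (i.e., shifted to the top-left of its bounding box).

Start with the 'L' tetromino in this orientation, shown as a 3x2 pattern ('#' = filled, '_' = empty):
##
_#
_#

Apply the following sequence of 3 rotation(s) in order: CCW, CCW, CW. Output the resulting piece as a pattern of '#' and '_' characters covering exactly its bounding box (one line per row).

Answer: ###
#__

Derivation:
Start:
##
_#
_#
After rotation 1 (CCW):
###
#__
After rotation 2 (CCW):
#_
#_
##
After rotation 3 (CW):
###
#__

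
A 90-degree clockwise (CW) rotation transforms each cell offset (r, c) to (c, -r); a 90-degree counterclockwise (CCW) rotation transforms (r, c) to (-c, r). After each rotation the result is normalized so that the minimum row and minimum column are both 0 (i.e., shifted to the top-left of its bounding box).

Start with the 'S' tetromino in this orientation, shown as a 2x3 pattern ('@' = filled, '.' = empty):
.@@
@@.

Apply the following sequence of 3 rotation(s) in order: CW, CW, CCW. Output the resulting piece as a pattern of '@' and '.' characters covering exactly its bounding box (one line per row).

Start:
.@@
@@.
After rotation 1 (CW):
@.
@@
.@
After rotation 2 (CW):
.@@
@@.
After rotation 3 (CCW):
@.
@@
.@

Answer: @.
@@
.@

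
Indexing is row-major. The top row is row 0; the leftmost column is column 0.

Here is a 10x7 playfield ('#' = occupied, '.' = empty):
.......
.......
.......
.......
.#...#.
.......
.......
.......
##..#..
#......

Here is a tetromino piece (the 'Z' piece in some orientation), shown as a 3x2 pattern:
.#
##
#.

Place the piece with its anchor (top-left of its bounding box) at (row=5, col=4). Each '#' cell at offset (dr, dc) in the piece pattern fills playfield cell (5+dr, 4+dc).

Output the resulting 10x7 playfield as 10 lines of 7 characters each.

Answer: .......
.......
.......
.......
.#...#.
.....#.
....##.
....#..
##..#..
#......

Derivation:
Fill (5+0,4+1) = (5,5)
Fill (5+1,4+0) = (6,4)
Fill (5+1,4+1) = (6,5)
Fill (5+2,4+0) = (7,4)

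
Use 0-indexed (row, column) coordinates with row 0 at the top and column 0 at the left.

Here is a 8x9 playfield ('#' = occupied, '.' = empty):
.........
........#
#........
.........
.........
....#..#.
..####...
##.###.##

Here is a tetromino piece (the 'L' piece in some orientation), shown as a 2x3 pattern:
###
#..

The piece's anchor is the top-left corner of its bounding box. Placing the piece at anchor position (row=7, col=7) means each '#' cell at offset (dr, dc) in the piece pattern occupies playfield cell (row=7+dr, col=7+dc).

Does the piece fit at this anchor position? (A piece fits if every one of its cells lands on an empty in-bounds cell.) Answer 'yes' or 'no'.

Answer: no

Derivation:
Check each piece cell at anchor (7, 7):
  offset (0,0) -> (7,7): occupied ('#') -> FAIL
  offset (0,1) -> (7,8): occupied ('#') -> FAIL
  offset (0,2) -> (7,9): out of bounds -> FAIL
  offset (1,0) -> (8,7): out of bounds -> FAIL
All cells valid: no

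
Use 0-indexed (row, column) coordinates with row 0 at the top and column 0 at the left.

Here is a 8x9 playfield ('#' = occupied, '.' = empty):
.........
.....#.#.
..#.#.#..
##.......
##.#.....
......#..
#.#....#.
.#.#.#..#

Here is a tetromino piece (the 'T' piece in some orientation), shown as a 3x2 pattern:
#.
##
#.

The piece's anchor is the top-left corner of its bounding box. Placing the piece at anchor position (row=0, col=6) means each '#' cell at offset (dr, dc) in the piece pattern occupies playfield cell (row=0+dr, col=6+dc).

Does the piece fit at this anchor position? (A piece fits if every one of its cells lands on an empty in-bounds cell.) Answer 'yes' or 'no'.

Answer: no

Derivation:
Check each piece cell at anchor (0, 6):
  offset (0,0) -> (0,6): empty -> OK
  offset (1,0) -> (1,6): empty -> OK
  offset (1,1) -> (1,7): occupied ('#') -> FAIL
  offset (2,0) -> (2,6): occupied ('#') -> FAIL
All cells valid: no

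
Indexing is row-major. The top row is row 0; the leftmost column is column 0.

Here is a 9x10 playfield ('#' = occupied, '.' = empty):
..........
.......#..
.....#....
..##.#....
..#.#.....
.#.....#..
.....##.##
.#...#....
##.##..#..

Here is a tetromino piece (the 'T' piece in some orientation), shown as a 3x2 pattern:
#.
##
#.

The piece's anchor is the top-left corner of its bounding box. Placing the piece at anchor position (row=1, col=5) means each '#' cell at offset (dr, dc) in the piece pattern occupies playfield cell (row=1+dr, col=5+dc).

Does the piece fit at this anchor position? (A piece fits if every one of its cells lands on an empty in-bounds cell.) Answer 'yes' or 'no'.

Check each piece cell at anchor (1, 5):
  offset (0,0) -> (1,5): empty -> OK
  offset (1,0) -> (2,5): occupied ('#') -> FAIL
  offset (1,1) -> (2,6): empty -> OK
  offset (2,0) -> (3,5): occupied ('#') -> FAIL
All cells valid: no

Answer: no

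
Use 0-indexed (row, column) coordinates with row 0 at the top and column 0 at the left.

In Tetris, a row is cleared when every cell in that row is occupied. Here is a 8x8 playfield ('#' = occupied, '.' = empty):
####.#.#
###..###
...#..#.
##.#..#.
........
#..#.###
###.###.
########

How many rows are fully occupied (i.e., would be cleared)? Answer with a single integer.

Check each row:
  row 0: 2 empty cells -> not full
  row 1: 2 empty cells -> not full
  row 2: 6 empty cells -> not full
  row 3: 4 empty cells -> not full
  row 4: 8 empty cells -> not full
  row 5: 3 empty cells -> not full
  row 6: 2 empty cells -> not full
  row 7: 0 empty cells -> FULL (clear)
Total rows cleared: 1

Answer: 1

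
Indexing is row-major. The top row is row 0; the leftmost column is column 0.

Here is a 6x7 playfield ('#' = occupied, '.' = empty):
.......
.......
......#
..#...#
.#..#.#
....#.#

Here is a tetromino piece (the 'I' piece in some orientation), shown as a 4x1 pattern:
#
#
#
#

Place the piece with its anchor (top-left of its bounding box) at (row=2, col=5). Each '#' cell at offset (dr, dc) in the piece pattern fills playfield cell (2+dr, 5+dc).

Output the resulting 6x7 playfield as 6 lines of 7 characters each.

Fill (2+0,5+0) = (2,5)
Fill (2+1,5+0) = (3,5)
Fill (2+2,5+0) = (4,5)
Fill (2+3,5+0) = (5,5)

Answer: .......
.......
.....##
..#..##
.#..###
....###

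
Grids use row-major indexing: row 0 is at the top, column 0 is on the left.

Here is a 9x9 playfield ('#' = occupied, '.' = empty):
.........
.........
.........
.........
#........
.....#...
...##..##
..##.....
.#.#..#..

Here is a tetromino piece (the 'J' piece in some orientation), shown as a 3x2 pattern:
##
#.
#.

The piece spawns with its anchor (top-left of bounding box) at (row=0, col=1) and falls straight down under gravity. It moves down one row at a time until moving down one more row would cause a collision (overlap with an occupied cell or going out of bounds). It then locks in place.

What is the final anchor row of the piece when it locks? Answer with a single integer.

Spawn at (row=0, col=1). Try each row:
  row 0: fits
  row 1: fits
  row 2: fits
  row 3: fits
  row 4: fits
  row 5: fits
  row 6: blocked -> lock at row 5

Answer: 5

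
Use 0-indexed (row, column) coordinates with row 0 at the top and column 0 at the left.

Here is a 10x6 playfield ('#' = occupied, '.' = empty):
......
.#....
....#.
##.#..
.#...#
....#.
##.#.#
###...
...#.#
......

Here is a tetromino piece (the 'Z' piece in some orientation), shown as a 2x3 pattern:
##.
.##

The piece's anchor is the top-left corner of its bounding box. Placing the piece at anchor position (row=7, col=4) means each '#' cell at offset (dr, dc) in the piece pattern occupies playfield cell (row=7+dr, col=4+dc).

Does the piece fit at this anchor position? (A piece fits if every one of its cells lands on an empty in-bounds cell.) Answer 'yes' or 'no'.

Answer: no

Derivation:
Check each piece cell at anchor (7, 4):
  offset (0,0) -> (7,4): empty -> OK
  offset (0,1) -> (7,5): empty -> OK
  offset (1,1) -> (8,5): occupied ('#') -> FAIL
  offset (1,2) -> (8,6): out of bounds -> FAIL
All cells valid: no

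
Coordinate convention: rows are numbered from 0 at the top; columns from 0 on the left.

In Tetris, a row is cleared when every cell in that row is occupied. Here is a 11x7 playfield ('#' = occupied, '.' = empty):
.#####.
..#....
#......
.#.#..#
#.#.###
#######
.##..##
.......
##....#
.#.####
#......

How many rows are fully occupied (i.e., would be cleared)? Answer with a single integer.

Check each row:
  row 0: 2 empty cells -> not full
  row 1: 6 empty cells -> not full
  row 2: 6 empty cells -> not full
  row 3: 4 empty cells -> not full
  row 4: 2 empty cells -> not full
  row 5: 0 empty cells -> FULL (clear)
  row 6: 3 empty cells -> not full
  row 7: 7 empty cells -> not full
  row 8: 4 empty cells -> not full
  row 9: 2 empty cells -> not full
  row 10: 6 empty cells -> not full
Total rows cleared: 1

Answer: 1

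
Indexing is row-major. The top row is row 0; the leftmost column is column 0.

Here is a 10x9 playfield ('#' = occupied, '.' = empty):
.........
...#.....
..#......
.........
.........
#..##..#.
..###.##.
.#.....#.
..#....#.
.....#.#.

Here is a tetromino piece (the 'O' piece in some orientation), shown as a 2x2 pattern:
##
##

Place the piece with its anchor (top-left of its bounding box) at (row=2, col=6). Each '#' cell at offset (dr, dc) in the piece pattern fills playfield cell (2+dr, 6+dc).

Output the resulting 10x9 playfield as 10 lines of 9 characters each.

Answer: .........
...#.....
..#...##.
......##.
.........
#..##..#.
..###.##.
.#.....#.
..#....#.
.....#.#.

Derivation:
Fill (2+0,6+0) = (2,6)
Fill (2+0,6+1) = (2,7)
Fill (2+1,6+0) = (3,6)
Fill (2+1,6+1) = (3,7)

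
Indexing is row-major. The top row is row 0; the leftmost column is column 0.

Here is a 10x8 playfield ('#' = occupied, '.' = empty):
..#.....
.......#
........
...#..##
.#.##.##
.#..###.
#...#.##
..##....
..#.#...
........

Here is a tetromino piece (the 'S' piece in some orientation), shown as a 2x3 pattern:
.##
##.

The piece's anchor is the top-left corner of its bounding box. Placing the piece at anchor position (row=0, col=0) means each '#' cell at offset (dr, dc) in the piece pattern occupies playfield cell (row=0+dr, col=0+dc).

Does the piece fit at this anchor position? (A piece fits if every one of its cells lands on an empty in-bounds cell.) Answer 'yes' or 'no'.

Answer: no

Derivation:
Check each piece cell at anchor (0, 0):
  offset (0,1) -> (0,1): empty -> OK
  offset (0,2) -> (0,2): occupied ('#') -> FAIL
  offset (1,0) -> (1,0): empty -> OK
  offset (1,1) -> (1,1): empty -> OK
All cells valid: no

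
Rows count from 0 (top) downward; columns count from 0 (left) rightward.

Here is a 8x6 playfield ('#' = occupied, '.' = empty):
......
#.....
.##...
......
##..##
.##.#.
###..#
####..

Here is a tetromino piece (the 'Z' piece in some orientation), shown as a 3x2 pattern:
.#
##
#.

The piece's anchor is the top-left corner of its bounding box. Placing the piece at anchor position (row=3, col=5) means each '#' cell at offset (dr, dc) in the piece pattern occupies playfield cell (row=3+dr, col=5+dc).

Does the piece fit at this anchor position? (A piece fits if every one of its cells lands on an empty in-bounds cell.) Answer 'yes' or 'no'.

Answer: no

Derivation:
Check each piece cell at anchor (3, 5):
  offset (0,1) -> (3,6): out of bounds -> FAIL
  offset (1,0) -> (4,5): occupied ('#') -> FAIL
  offset (1,1) -> (4,6): out of bounds -> FAIL
  offset (2,0) -> (5,5): empty -> OK
All cells valid: no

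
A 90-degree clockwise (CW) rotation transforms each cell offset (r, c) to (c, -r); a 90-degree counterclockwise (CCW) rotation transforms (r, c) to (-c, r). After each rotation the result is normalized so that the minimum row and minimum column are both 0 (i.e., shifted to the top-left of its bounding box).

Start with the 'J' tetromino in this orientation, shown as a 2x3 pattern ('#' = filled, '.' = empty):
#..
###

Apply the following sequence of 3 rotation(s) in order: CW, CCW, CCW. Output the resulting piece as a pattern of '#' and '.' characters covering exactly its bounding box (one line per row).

Start:
#..
###
After rotation 1 (CW):
##
#.
#.
After rotation 2 (CCW):
#..
###
After rotation 3 (CCW):
.#
.#
##

Answer: .#
.#
##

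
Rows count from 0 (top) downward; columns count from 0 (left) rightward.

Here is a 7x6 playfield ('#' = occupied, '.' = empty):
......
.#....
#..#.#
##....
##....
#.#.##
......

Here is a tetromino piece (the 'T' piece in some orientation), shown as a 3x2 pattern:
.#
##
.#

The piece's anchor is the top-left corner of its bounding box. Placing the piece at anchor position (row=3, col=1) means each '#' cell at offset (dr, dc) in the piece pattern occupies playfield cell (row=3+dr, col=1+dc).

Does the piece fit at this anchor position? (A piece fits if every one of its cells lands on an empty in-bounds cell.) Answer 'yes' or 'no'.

Answer: no

Derivation:
Check each piece cell at anchor (3, 1):
  offset (0,1) -> (3,2): empty -> OK
  offset (1,0) -> (4,1): occupied ('#') -> FAIL
  offset (1,1) -> (4,2): empty -> OK
  offset (2,1) -> (5,2): occupied ('#') -> FAIL
All cells valid: no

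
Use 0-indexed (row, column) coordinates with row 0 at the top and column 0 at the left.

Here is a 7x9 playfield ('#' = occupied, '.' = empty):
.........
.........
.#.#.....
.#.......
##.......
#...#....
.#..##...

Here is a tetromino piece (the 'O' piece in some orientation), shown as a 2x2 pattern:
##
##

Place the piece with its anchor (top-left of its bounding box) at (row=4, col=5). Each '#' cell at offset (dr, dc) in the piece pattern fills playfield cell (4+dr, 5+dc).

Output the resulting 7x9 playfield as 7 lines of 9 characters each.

Answer: .........
.........
.#.#.....
.#.......
##...##..
#...###..
.#..##...

Derivation:
Fill (4+0,5+0) = (4,5)
Fill (4+0,5+1) = (4,6)
Fill (4+1,5+0) = (5,5)
Fill (4+1,5+1) = (5,6)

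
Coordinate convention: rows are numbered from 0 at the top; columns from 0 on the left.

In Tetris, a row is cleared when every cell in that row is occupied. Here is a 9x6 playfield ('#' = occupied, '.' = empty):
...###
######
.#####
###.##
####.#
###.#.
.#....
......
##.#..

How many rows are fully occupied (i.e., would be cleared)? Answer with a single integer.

Answer: 1

Derivation:
Check each row:
  row 0: 3 empty cells -> not full
  row 1: 0 empty cells -> FULL (clear)
  row 2: 1 empty cell -> not full
  row 3: 1 empty cell -> not full
  row 4: 1 empty cell -> not full
  row 5: 2 empty cells -> not full
  row 6: 5 empty cells -> not full
  row 7: 6 empty cells -> not full
  row 8: 3 empty cells -> not full
Total rows cleared: 1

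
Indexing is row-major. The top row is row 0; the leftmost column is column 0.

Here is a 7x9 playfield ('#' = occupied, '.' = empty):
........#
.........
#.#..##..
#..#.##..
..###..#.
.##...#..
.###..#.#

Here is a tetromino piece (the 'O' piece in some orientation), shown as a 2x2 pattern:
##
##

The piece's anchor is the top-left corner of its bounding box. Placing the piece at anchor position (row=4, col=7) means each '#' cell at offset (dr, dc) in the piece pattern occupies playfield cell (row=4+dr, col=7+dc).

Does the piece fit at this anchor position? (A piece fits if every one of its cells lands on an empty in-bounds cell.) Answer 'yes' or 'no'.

Answer: no

Derivation:
Check each piece cell at anchor (4, 7):
  offset (0,0) -> (4,7): occupied ('#') -> FAIL
  offset (0,1) -> (4,8): empty -> OK
  offset (1,0) -> (5,7): empty -> OK
  offset (1,1) -> (5,8): empty -> OK
All cells valid: no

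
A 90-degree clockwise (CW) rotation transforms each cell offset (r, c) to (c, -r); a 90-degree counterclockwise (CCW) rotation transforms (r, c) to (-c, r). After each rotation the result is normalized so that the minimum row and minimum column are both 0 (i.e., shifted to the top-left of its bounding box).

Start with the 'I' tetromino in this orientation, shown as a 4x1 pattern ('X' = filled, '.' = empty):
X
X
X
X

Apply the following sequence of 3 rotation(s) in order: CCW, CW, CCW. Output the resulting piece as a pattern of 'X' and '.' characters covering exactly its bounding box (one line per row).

Answer: XXXX

Derivation:
Start:
X
X
X
X
After rotation 1 (CCW):
XXXX
After rotation 2 (CW):
X
X
X
X
After rotation 3 (CCW):
XXXX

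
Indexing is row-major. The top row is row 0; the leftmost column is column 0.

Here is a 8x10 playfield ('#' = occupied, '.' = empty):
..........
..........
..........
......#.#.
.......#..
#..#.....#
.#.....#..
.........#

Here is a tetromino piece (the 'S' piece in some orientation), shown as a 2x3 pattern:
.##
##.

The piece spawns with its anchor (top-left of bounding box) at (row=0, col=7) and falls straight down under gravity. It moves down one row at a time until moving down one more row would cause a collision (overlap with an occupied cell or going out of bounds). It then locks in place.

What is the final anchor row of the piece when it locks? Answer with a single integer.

Answer: 1

Derivation:
Spawn at (row=0, col=7). Try each row:
  row 0: fits
  row 1: fits
  row 2: blocked -> lock at row 1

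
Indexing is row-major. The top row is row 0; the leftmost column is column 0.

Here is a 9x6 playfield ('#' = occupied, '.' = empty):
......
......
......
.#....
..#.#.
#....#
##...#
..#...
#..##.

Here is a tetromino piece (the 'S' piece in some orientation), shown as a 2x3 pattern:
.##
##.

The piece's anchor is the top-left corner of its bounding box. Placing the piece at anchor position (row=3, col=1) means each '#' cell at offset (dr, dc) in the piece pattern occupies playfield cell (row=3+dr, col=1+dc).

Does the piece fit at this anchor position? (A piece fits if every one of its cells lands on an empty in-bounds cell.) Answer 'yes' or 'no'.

Check each piece cell at anchor (3, 1):
  offset (0,1) -> (3,2): empty -> OK
  offset (0,2) -> (3,3): empty -> OK
  offset (1,0) -> (4,1): empty -> OK
  offset (1,1) -> (4,2): occupied ('#') -> FAIL
All cells valid: no

Answer: no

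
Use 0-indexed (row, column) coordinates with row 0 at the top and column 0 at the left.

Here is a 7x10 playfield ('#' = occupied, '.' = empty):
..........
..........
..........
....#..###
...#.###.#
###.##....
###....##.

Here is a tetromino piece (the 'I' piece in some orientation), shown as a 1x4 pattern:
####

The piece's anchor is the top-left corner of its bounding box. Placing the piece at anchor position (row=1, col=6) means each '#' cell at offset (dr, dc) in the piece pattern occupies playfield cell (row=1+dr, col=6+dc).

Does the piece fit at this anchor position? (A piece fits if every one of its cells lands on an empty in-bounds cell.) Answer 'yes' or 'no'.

Check each piece cell at anchor (1, 6):
  offset (0,0) -> (1,6): empty -> OK
  offset (0,1) -> (1,7): empty -> OK
  offset (0,2) -> (1,8): empty -> OK
  offset (0,3) -> (1,9): empty -> OK
All cells valid: yes

Answer: yes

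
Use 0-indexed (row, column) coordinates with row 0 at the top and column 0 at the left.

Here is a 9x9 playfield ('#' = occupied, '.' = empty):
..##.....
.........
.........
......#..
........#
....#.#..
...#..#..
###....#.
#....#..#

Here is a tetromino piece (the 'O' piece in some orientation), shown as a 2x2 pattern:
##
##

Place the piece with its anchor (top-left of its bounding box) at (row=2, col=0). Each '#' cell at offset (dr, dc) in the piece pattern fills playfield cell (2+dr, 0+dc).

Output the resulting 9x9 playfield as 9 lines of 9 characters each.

Answer: ..##.....
.........
##.......
##....#..
........#
....#.#..
...#..#..
###....#.
#....#..#

Derivation:
Fill (2+0,0+0) = (2,0)
Fill (2+0,0+1) = (2,1)
Fill (2+1,0+0) = (3,0)
Fill (2+1,0+1) = (3,1)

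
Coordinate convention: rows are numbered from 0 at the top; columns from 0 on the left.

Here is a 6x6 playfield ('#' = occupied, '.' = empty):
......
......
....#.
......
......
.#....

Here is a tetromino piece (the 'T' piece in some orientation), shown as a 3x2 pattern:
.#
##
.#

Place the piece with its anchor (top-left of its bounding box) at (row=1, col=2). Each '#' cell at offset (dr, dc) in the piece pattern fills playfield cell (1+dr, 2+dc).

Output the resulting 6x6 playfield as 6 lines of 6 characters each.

Answer: ......
...#..
..###.
...#..
......
.#....

Derivation:
Fill (1+0,2+1) = (1,3)
Fill (1+1,2+0) = (2,2)
Fill (1+1,2+1) = (2,3)
Fill (1+2,2+1) = (3,3)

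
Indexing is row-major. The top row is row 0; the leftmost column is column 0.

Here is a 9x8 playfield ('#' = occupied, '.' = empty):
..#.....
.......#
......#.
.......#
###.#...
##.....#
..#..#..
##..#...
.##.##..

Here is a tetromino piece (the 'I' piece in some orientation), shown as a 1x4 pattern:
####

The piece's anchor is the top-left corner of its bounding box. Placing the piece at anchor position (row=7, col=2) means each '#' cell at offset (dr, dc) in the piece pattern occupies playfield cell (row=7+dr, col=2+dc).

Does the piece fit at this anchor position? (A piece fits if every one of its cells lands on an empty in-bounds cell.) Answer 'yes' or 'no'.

Check each piece cell at anchor (7, 2):
  offset (0,0) -> (7,2): empty -> OK
  offset (0,1) -> (7,3): empty -> OK
  offset (0,2) -> (7,4): occupied ('#') -> FAIL
  offset (0,3) -> (7,5): empty -> OK
All cells valid: no

Answer: no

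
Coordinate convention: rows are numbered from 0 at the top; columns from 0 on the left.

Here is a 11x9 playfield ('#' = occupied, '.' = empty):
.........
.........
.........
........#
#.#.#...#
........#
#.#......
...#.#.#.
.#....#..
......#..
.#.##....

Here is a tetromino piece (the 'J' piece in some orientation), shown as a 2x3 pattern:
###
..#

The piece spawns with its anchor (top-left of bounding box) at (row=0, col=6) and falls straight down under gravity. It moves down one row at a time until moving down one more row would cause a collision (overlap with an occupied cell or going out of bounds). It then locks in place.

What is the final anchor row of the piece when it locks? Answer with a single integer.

Spawn at (row=0, col=6). Try each row:
  row 0: fits
  row 1: fits
  row 2: blocked -> lock at row 1

Answer: 1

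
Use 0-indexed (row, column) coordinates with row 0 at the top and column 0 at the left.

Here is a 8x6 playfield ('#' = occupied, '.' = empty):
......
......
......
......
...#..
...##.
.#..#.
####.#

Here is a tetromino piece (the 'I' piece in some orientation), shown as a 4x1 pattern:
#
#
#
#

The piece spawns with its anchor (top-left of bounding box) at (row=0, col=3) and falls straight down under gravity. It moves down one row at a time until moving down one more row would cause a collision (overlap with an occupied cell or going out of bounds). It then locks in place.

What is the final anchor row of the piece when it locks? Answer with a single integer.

Answer: 0

Derivation:
Spawn at (row=0, col=3). Try each row:
  row 0: fits
  row 1: blocked -> lock at row 0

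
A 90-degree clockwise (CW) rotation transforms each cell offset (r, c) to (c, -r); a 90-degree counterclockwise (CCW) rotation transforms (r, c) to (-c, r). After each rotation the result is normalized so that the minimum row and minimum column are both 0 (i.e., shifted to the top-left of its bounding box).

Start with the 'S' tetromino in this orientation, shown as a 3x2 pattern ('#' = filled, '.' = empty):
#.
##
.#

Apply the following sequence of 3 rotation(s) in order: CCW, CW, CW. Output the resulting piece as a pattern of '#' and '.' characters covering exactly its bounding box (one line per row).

Answer: .##
##.

Derivation:
Start:
#.
##
.#
After rotation 1 (CCW):
.##
##.
After rotation 2 (CW):
#.
##
.#
After rotation 3 (CW):
.##
##.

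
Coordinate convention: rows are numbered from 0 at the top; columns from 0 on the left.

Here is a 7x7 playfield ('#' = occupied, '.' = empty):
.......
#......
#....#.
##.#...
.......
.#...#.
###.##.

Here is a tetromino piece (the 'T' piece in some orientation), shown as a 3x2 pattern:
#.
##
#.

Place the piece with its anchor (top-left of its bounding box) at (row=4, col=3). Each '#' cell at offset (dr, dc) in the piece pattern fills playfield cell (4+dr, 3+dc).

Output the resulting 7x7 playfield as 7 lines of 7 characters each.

Fill (4+0,3+0) = (4,3)
Fill (4+1,3+0) = (5,3)
Fill (4+1,3+1) = (5,4)
Fill (4+2,3+0) = (6,3)

Answer: .......
#......
#....#.
##.#...
...#...
.#.###.
######.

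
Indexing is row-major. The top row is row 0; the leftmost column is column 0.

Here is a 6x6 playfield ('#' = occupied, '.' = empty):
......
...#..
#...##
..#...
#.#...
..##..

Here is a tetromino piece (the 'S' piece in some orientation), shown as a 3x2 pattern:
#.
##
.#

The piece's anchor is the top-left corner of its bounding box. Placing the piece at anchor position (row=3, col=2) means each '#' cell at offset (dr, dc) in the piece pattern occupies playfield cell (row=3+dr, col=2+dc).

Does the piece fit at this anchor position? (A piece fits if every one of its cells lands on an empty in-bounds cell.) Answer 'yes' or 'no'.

Answer: no

Derivation:
Check each piece cell at anchor (3, 2):
  offset (0,0) -> (3,2): occupied ('#') -> FAIL
  offset (1,0) -> (4,2): occupied ('#') -> FAIL
  offset (1,1) -> (4,3): empty -> OK
  offset (2,1) -> (5,3): occupied ('#') -> FAIL
All cells valid: no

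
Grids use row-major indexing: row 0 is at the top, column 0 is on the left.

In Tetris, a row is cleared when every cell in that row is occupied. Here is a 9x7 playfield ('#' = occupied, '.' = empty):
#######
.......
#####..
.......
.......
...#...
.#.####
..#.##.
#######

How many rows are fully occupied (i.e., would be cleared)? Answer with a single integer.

Check each row:
  row 0: 0 empty cells -> FULL (clear)
  row 1: 7 empty cells -> not full
  row 2: 2 empty cells -> not full
  row 3: 7 empty cells -> not full
  row 4: 7 empty cells -> not full
  row 5: 6 empty cells -> not full
  row 6: 2 empty cells -> not full
  row 7: 4 empty cells -> not full
  row 8: 0 empty cells -> FULL (clear)
Total rows cleared: 2

Answer: 2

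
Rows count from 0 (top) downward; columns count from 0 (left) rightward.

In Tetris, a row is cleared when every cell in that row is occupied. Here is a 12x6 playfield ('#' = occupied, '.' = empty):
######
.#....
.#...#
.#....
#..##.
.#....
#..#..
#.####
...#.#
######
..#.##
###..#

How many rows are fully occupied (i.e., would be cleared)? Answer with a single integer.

Check each row:
  row 0: 0 empty cells -> FULL (clear)
  row 1: 5 empty cells -> not full
  row 2: 4 empty cells -> not full
  row 3: 5 empty cells -> not full
  row 4: 3 empty cells -> not full
  row 5: 5 empty cells -> not full
  row 6: 4 empty cells -> not full
  row 7: 1 empty cell -> not full
  row 8: 4 empty cells -> not full
  row 9: 0 empty cells -> FULL (clear)
  row 10: 3 empty cells -> not full
  row 11: 2 empty cells -> not full
Total rows cleared: 2

Answer: 2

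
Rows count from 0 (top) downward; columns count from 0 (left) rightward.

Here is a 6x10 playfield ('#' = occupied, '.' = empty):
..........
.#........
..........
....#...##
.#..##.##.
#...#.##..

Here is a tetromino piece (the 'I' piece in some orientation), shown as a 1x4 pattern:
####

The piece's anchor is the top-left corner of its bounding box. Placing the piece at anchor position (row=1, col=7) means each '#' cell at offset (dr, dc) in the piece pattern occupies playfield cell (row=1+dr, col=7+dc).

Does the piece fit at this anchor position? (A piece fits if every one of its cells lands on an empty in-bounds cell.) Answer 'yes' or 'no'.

Answer: no

Derivation:
Check each piece cell at anchor (1, 7):
  offset (0,0) -> (1,7): empty -> OK
  offset (0,1) -> (1,8): empty -> OK
  offset (0,2) -> (1,9): empty -> OK
  offset (0,3) -> (1,10): out of bounds -> FAIL
All cells valid: no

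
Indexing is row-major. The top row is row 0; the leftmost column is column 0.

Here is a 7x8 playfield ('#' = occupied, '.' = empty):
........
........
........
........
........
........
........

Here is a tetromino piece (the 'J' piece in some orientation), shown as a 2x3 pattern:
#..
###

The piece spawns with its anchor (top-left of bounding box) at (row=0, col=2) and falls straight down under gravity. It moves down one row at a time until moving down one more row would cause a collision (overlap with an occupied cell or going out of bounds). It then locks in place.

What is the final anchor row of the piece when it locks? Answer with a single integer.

Spawn at (row=0, col=2). Try each row:
  row 0: fits
  row 1: fits
  row 2: fits
  row 3: fits
  row 4: fits
  row 5: fits
  row 6: blocked -> lock at row 5

Answer: 5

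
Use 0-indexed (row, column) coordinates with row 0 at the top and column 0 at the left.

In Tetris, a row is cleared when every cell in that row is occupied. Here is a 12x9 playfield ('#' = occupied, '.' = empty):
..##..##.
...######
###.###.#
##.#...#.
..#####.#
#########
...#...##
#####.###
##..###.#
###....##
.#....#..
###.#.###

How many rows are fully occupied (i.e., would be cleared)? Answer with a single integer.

Answer: 1

Derivation:
Check each row:
  row 0: 5 empty cells -> not full
  row 1: 3 empty cells -> not full
  row 2: 2 empty cells -> not full
  row 3: 5 empty cells -> not full
  row 4: 3 empty cells -> not full
  row 5: 0 empty cells -> FULL (clear)
  row 6: 6 empty cells -> not full
  row 7: 1 empty cell -> not full
  row 8: 3 empty cells -> not full
  row 9: 4 empty cells -> not full
  row 10: 7 empty cells -> not full
  row 11: 2 empty cells -> not full
Total rows cleared: 1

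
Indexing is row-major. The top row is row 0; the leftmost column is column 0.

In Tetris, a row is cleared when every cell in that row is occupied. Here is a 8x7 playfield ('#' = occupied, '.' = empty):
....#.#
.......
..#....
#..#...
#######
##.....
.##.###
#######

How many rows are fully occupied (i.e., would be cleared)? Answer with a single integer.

Check each row:
  row 0: 5 empty cells -> not full
  row 1: 7 empty cells -> not full
  row 2: 6 empty cells -> not full
  row 3: 5 empty cells -> not full
  row 4: 0 empty cells -> FULL (clear)
  row 5: 5 empty cells -> not full
  row 6: 2 empty cells -> not full
  row 7: 0 empty cells -> FULL (clear)
Total rows cleared: 2

Answer: 2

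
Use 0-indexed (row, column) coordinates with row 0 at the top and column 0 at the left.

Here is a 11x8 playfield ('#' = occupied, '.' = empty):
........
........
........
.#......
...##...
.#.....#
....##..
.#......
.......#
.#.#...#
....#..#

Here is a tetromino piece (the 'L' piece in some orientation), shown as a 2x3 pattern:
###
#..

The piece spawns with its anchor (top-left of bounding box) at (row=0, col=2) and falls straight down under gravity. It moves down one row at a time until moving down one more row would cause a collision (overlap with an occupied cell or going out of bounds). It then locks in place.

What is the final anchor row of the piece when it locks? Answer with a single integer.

Spawn at (row=0, col=2). Try each row:
  row 0: fits
  row 1: fits
  row 2: fits
  row 3: fits
  row 4: blocked -> lock at row 3

Answer: 3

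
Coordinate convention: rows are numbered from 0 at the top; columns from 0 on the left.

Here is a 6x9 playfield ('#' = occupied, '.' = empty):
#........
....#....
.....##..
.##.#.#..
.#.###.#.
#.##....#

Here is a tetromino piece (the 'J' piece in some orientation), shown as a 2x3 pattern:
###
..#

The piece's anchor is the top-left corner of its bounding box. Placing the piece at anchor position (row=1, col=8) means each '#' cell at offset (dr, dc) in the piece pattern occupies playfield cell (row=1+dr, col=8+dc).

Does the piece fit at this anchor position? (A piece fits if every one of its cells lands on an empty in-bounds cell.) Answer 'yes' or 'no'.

Check each piece cell at anchor (1, 8):
  offset (0,0) -> (1,8): empty -> OK
  offset (0,1) -> (1,9): out of bounds -> FAIL
  offset (0,2) -> (1,10): out of bounds -> FAIL
  offset (1,2) -> (2,10): out of bounds -> FAIL
All cells valid: no

Answer: no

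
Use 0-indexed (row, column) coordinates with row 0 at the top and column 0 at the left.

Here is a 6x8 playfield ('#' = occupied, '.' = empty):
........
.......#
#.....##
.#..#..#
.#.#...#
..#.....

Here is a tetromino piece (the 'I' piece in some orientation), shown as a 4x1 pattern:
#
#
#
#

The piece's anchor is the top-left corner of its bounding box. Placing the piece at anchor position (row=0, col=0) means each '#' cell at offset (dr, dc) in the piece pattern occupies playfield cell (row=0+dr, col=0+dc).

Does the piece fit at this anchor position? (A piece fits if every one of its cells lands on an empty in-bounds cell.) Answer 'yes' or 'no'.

Answer: no

Derivation:
Check each piece cell at anchor (0, 0):
  offset (0,0) -> (0,0): empty -> OK
  offset (1,0) -> (1,0): empty -> OK
  offset (2,0) -> (2,0): occupied ('#') -> FAIL
  offset (3,0) -> (3,0): empty -> OK
All cells valid: no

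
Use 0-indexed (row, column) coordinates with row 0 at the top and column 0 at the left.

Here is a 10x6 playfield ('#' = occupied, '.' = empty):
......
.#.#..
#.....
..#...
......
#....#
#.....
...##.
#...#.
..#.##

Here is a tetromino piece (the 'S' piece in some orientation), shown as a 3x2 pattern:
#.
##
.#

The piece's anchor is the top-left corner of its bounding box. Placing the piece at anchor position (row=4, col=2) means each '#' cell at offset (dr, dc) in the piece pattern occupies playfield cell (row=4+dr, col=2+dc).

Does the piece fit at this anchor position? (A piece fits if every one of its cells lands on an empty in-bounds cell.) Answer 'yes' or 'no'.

Answer: yes

Derivation:
Check each piece cell at anchor (4, 2):
  offset (0,0) -> (4,2): empty -> OK
  offset (1,0) -> (5,2): empty -> OK
  offset (1,1) -> (5,3): empty -> OK
  offset (2,1) -> (6,3): empty -> OK
All cells valid: yes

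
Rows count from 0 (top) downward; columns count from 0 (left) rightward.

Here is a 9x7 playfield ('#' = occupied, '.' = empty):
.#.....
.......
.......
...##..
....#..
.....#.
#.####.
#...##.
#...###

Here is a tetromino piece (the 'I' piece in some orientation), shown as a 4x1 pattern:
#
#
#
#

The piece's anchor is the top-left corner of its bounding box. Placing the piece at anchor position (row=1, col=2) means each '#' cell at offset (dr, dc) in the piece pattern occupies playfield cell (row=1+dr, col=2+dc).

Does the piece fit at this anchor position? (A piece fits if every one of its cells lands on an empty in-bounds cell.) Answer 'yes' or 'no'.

Answer: yes

Derivation:
Check each piece cell at anchor (1, 2):
  offset (0,0) -> (1,2): empty -> OK
  offset (1,0) -> (2,2): empty -> OK
  offset (2,0) -> (3,2): empty -> OK
  offset (3,0) -> (4,2): empty -> OK
All cells valid: yes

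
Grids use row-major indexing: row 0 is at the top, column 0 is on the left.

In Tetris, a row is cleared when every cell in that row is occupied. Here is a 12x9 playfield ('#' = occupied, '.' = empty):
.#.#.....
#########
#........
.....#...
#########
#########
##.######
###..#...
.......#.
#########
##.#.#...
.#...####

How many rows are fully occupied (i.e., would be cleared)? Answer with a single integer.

Check each row:
  row 0: 7 empty cells -> not full
  row 1: 0 empty cells -> FULL (clear)
  row 2: 8 empty cells -> not full
  row 3: 8 empty cells -> not full
  row 4: 0 empty cells -> FULL (clear)
  row 5: 0 empty cells -> FULL (clear)
  row 6: 1 empty cell -> not full
  row 7: 5 empty cells -> not full
  row 8: 8 empty cells -> not full
  row 9: 0 empty cells -> FULL (clear)
  row 10: 5 empty cells -> not full
  row 11: 4 empty cells -> not full
Total rows cleared: 4

Answer: 4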